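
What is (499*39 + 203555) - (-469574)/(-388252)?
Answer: 43292969229/194126 ≈ 2.2301e+5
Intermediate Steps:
(499*39 + 203555) - (-469574)/(-388252) = (19461 + 203555) - (-469574)*(-1)/388252 = 223016 - 1*234787/194126 = 223016 - 234787/194126 = 43292969229/194126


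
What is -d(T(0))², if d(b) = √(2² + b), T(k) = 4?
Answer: -8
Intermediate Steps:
d(b) = √(4 + b)
-d(T(0))² = -(√(4 + 4))² = -(√8)² = -(2*√2)² = -1*8 = -8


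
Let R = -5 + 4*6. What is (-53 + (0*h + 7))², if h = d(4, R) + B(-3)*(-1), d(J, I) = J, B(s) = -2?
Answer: 2116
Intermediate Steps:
R = 19 (R = -5 + 24 = 19)
h = 6 (h = 4 - 2*(-1) = 4 + 2 = 6)
(-53 + (0*h + 7))² = (-53 + (0*6 + 7))² = (-53 + (0 + 7))² = (-53 + 7)² = (-46)² = 2116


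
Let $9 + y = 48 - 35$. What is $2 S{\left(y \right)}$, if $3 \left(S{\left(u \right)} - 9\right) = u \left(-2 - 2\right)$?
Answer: $\frac{22}{3} \approx 7.3333$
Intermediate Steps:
$y = 4$ ($y = -9 + \left(48 - 35\right) = -9 + 13 = 4$)
$S{\left(u \right)} = 9 - \frac{4 u}{3}$ ($S{\left(u \right)} = 9 + \frac{u \left(-2 - 2\right)}{3} = 9 + \frac{u \left(-4\right)}{3} = 9 + \frac{\left(-4\right) u}{3} = 9 - \frac{4 u}{3}$)
$2 S{\left(y \right)} = 2 \left(9 - \frac{16}{3}\right) = 2 \cdot \frac{11}{3} = \frac{22}{3}$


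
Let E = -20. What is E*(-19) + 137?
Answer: 517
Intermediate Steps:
E*(-19) + 137 = -20*(-19) + 137 = 380 + 137 = 517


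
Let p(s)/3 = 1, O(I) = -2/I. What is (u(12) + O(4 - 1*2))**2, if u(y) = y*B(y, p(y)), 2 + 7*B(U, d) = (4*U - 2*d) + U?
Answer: 380689/49 ≈ 7769.2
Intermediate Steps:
p(s) = 3 (p(s) = 3*1 = 3)
B(U, d) = -2/7 - 2*d/7 + 5*U/7 (B(U, d) = -2/7 + ((4*U - 2*d) + U)/7 = -2/7 + ((-2*d + 4*U) + U)/7 = -2/7 + (-2*d + 5*U)/7 = -2/7 + (-2*d/7 + 5*U/7) = -2/7 - 2*d/7 + 5*U/7)
u(y) = y*(-8/7 + 5*y/7) (u(y) = y*(-2/7 - 2/7*3 + 5*y/7) = y*(-2/7 - 6/7 + 5*y/7) = y*(-8/7 + 5*y/7))
(u(12) + O(4 - 1*2))**2 = ((1/7)*12*(-8 + 5*12) - 2/(4 - 1*2))**2 = ((1/7)*12*(-8 + 60) - 2/(4 - 2))**2 = ((1/7)*12*52 - 2/2)**2 = (624/7 - 2*1/2)**2 = (624/7 - 1)**2 = (617/7)**2 = 380689/49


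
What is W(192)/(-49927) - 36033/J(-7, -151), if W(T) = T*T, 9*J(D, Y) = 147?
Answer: -5398865109/2446423 ≈ -2206.8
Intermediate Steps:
J(D, Y) = 49/3 (J(D, Y) = (⅑)*147 = 49/3)
W(T) = T²
W(192)/(-49927) - 36033/J(-7, -151) = 192²/(-49927) - 36033/49/3 = 36864*(-1/49927) - 36033*3/49 = -36864/49927 - 108099/49 = -5398865109/2446423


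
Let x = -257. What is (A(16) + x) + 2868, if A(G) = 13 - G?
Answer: 2608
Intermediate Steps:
(A(16) + x) + 2868 = ((13 - 1*16) - 257) + 2868 = ((13 - 16) - 257) + 2868 = (-3 - 257) + 2868 = -260 + 2868 = 2608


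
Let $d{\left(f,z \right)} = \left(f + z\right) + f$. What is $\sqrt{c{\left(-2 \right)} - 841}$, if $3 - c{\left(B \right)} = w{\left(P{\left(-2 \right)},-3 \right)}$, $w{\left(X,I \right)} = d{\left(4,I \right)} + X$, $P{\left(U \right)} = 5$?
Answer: $4 i \sqrt{53} \approx 29.12 i$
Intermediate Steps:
$d{\left(f,z \right)} = z + 2 f$
$w{\left(X,I \right)} = 8 + I + X$ ($w{\left(X,I \right)} = \left(I + 2 \cdot 4\right) + X = \left(I + 8\right) + X = \left(8 + I\right) + X = 8 + I + X$)
$c{\left(B \right)} = -7$ ($c{\left(B \right)} = 3 - \left(8 - 3 + 5\right) = 3 - 10 = -7$)
$\sqrt{c{\left(-2 \right)} - 841} = \sqrt{-7 - 841} = \sqrt{-848} = 4 i \sqrt{53}$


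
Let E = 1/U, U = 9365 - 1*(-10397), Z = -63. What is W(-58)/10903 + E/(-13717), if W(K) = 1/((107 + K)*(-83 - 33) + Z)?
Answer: -333734895/16985457258052514 ≈ -1.9648e-8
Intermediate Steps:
W(K) = 1/(-12475 - 116*K) (W(K) = 1/((107 + K)*(-83 - 33) - 63) = 1/((107 + K)*(-116) - 63) = 1/((-12412 - 116*K) - 63) = 1/(-12475 - 116*K))
U = 19762 (U = 9365 + 10397 = 19762)
E = 1/19762 ≈ 5.0602e-5
W(-58)/10903 + E/(-13717) = -1/(12475 + 116*(-58))/10903 + (1/19762)/(-13717) = -1/(12475 - 6728)*(1/10903) + (1/19762)*(-1/13717) = -1/5747*(1/10903) - 1/271075354 = -1*1/5747*(1/10903) - 1/271075354 = -1/5747*1/10903 - 1/271075354 = -1/62659541 - 1/271075354 = -333734895/16985457258052514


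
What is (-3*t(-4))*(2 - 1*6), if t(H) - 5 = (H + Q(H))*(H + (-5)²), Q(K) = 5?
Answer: 312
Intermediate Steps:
t(H) = 5 + (5 + H)*(25 + H) (t(H) = 5 + (H + 5)*(H + (-5)²) = 5 + (5 + H)*(H + 25) = 5 + (5 + H)*(25 + H))
(-3*t(-4))*(2 - 1*6) = (-3*(130 + (-4)² + 30*(-4)))*(2 - 1*6) = (-3*(130 + 16 - 120))*(2 - 6) = -3*26*(-4) = -78*(-4) = 312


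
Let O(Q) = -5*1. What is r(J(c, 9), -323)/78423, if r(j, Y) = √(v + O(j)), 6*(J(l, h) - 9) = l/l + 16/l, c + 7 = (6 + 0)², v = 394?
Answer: √389/78423 ≈ 0.00025150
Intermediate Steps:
O(Q) = -5
c = 29 (c = -7 + (6 + 0)² = -7 + 6² = -7 + 36 = 29)
J(l, h) = 55/6 + 8/(3*l) (J(l, h) = 9 + (l/l + 16/l)/6 = 9 + (1 + 16/l)/6 = 9 + (⅙ + 8/(3*l)) = 55/6 + 8/(3*l))
r(j, Y) = √389 (r(j, Y) = √(394 - 5) = √389)
r(J(c, 9), -323)/78423 = √389/78423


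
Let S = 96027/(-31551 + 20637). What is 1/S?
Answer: -3638/32009 ≈ -0.11366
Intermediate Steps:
S = -32009/3638 (S = 96027/(-10914) = 96027*(-1/10914) = -32009/3638 ≈ -8.7985)
1/S = 1/(-32009/3638) = -3638/32009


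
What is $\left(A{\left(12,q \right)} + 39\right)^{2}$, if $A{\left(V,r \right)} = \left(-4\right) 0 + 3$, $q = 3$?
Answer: $1764$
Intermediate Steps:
$A{\left(V,r \right)} = 3$ ($A{\left(V,r \right)} = 0 + 3 = 3$)
$\left(A{\left(12,q \right)} + 39\right)^{2} = \left(3 + 39\right)^{2} = 42^{2} = 1764$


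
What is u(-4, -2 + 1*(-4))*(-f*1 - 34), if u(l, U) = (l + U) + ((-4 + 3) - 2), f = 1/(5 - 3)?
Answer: 897/2 ≈ 448.50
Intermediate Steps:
f = ½ (f = 1/2 = ½ ≈ 0.50000)
u(l, U) = -3 + U + l (u(l, U) = (U + l) + (-1 - 2) = (U + l) - 3 = -3 + U + l)
u(-4, -2 + 1*(-4))*(-f*1 - 34) = (-3 + (-2 + 1*(-4)) - 4)*(-1*½*1 - 34) = (-3 + (-2 - 4) - 4)*(-½*1 - 34) = (-3 - 6 - 4)*(-½ - 34) = -13*(-69/2) = 897/2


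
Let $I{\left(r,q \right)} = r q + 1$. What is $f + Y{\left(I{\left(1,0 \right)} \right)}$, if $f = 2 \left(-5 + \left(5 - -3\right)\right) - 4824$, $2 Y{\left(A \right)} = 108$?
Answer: $-4764$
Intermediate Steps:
$I{\left(r,q \right)} = 1 + q r$ ($I{\left(r,q \right)} = q r + 1 = 1 + q r$)
$Y{\left(A \right)} = 54$ ($Y{\left(A \right)} = \frac{1}{2} \cdot 108 = 54$)
$f = -4818$ ($f = 2 \left(-5 + \left(5 + 3\right)\right) - 4824 = 2 \left(-5 + 8\right) - 4824 = 2 \cdot 3 - 4824 = 6 - 4824 = -4818$)
$f + Y{\left(I{\left(1,0 \right)} \right)} = -4818 + 54 = -4764$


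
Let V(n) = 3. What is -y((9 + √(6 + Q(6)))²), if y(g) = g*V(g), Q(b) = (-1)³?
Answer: -258 - 54*√5 ≈ -378.75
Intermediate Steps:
Q(b) = -1
y(g) = 3*g (y(g) = g*3 = 3*g)
-y((9 + √(6 + Q(6)))²) = -3*(9 + √(6 - 1))² = -3*(9 + √5)²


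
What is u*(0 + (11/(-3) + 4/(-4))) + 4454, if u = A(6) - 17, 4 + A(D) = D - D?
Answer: 4552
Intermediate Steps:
A(D) = -4 (A(D) = -4 + (D - D) = -4 + 0 = -4)
u = -21 (u = -4 - 17 = -21)
u*(0 + (11/(-3) + 4/(-4))) + 4454 = -21*(0 + (11/(-3) + 4/(-4))) + 4454 = -21*(0 + (11*(-⅓) + 4*(-¼))) + 4454 = -21*(0 + (-11/3 - 1)) + 4454 = -21*(0 - 14/3) + 4454 = -21*(-14/3) + 4454 = 98 + 4454 = 4552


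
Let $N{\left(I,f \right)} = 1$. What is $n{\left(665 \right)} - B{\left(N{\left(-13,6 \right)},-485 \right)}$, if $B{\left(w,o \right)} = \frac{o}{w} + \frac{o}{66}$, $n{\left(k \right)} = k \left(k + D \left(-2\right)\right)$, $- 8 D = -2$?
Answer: $\frac{14598700}{33} \approx 4.4239 \cdot 10^{5}$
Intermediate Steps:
$D = \frac{1}{4}$ ($D = \left(- \frac{1}{8}\right) \left(-2\right) = \frac{1}{4} \approx 0.25$)
$n{\left(k \right)} = k \left(- \frac{1}{2} + k\right)$ ($n{\left(k \right)} = k \left(k + \frac{1}{4} \left(-2\right)\right) = k \left(k - \frac{1}{2}\right) = k \left(- \frac{1}{2} + k\right)$)
$B{\left(w,o \right)} = \frac{o}{66} + \frac{o}{w}$ ($B{\left(w,o \right)} = \frac{o}{w} + o \frac{1}{66} = \frac{o}{w} + \frac{o}{66} = \frac{o}{66} + \frac{o}{w}$)
$n{\left(665 \right)} - B{\left(N{\left(-13,6 \right)},-485 \right)} = 665 \left(- \frac{1}{2} + 665\right) - \left(\frac{1}{66} \left(-485\right) - \frac{485}{1}\right) = 665 \cdot \frac{1329}{2} - \left(- \frac{485}{66} - 485\right) = \frac{883785}{2} - \left(- \frac{485}{66} - 485\right) = \frac{883785}{2} - - \frac{32495}{66} = \frac{883785}{2} + \frac{32495}{66} = \frac{14598700}{33}$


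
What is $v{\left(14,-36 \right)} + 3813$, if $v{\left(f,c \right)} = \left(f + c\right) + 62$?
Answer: $3853$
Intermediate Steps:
$v{\left(f,c \right)} = 62 + c + f$ ($v{\left(f,c \right)} = \left(c + f\right) + 62 = 62 + c + f$)
$v{\left(14,-36 \right)} + 3813 = \left(62 - 36 + 14\right) + 3813 = 40 + 3813 = 3853$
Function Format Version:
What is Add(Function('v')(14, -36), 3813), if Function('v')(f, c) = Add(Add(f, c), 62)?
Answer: 3853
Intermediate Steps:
Function('v')(f, c) = Add(62, c, f) (Function('v')(f, c) = Add(Add(c, f), 62) = Add(62, c, f))
Add(Function('v')(14, -36), 3813) = Add(Add(62, -36, 14), 3813) = Add(40, 3813) = 3853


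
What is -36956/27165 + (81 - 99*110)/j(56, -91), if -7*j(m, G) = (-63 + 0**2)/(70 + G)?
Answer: 685091509/27165 ≈ 25220.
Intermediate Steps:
j(m, G) = 9/(70 + G) (j(m, G) = -(-63 + 0**2)/(7*(70 + G)) = -(-63 + 0)/(7*(70 + G)) = -(-9)/(70 + G) = 9/(70 + G))
-36956/27165 + (81 - 99*110)/j(56, -91) = -36956/27165 + (81 - 99*110)/((9/(70 - 91))) = -36956*1/27165 + (81 - 10890)/((9/(-21))) = -36956/27165 - 10809/(9*(-1/21)) = -36956/27165 - 10809/(-3/7) = -36956/27165 - 10809*(-7/3) = -36956/27165 + 25221 = 685091509/27165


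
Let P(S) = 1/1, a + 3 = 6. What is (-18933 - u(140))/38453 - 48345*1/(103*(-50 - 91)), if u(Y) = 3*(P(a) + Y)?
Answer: 525967699/186150973 ≈ 2.8255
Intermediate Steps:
a = 3 (a = -3 + 6 = 3)
P(S) = 1
u(Y) = 3 + 3*Y (u(Y) = 3*(1 + Y) = 3 + 3*Y)
(-18933 - u(140))/38453 - 48345*1/(103*(-50 - 91)) = (-18933 - (3 + 3*140))/38453 - 48345*1/(103*(-50 - 91)) = (-18933 - (3 + 420))*(1/38453) - 48345/(103*(-141)) = (-18933 - 1*423)*(1/38453) - 48345/(-14523) = (-18933 - 423)*(1/38453) - 48345*(-1/14523) = -19356*1/38453 + 16115/4841 = -19356/38453 + 16115/4841 = 525967699/186150973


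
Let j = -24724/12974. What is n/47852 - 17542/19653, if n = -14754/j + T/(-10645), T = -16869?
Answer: -11304390554819387/15469396326929055 ≈ -0.73076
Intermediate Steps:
j = -12362/6487 (j = -24724*1/12974 = -12362/6487 ≈ -1.9057)
n = 509516473644/65796745 (n = -14754/(-12362/6487) - 16869/(-10645) = -14754*(-6487/12362) - 16869*(-1/10645) = 47854599/6181 + 16869/10645 = 509516473644/65796745 ≈ 7743.8)
n/47852 - 17542/19653 = (509516473644/65796745)/47852 - 17542/19653 = (509516473644/65796745)*(1/47852) - 17542*1/19653 = 127379118411/787126460435 - 17542/19653 = -11304390554819387/15469396326929055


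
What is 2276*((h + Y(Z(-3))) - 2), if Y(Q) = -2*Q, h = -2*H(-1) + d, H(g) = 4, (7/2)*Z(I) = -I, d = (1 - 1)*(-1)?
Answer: -186632/7 ≈ -26662.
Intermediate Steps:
d = 0 (d = 0*(-1) = 0)
Z(I) = -2*I/7 (Z(I) = 2*(-I)/7 = -2*I/7)
h = -8 (h = -2*4 + 0 = -8 + 0 = -8)
2276*((h + Y(Z(-3))) - 2) = 2276*((-8 - (-4)*(-3)/7) - 2) = 2276*((-8 - 2*6/7) - 2) = 2276*((-8 - 12/7) - 2) = 2276*(-68/7 - 2) = 2276*(-82/7) = -186632/7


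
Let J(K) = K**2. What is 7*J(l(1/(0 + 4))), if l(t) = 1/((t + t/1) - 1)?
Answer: 28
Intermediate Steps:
l(t) = 1/(-1 + 2*t) (l(t) = 1/((t + t*1) - 1) = 1/((t + t) - 1) = 1/(2*t - 1) = 1/(-1 + 2*t))
7*J(l(1/(0 + 4))) = 7*(1/(-1 + 2/(0 + 4)))**2 = 7*(1/(-1 + 2/4))**2 = 7*(1/(-1 + 2*(1/4)))**2 = 7*(1/(-1 + 1/2))**2 = 7*(1/(-1/2))**2 = 7*(-2)**2 = 7*4 = 28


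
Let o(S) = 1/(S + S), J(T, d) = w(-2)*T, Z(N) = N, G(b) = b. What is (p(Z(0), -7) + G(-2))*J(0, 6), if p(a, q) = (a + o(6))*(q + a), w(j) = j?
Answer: 0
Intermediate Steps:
J(T, d) = -2*T
o(S) = 1/(2*S)
p(a, q) = (1/12 + a)*(a + q) (p(a, q) = (a + (1/2)/6)*(q + a) = (a + (1/2)*(1/6))*(a + q) = (a + 1/12)*(a + q) = (1/12 + a)*(a + q))
(p(Z(0), -7) + G(-2))*J(0, 6) = ((0**2 + (1/12)*0 + (1/12)*(-7) + 0*(-7)) - 2)*(-2*0) = ((0 + 0 - 7/12 + 0) - 2)*0 = (-7/12 - 2)*0 = -31/12*0 = 0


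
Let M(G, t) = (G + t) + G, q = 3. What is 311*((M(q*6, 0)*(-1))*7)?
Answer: -78372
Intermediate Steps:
M(G, t) = t + 2*G
311*((M(q*6, 0)*(-1))*7) = 311*(((0 + 2*(3*6))*(-1))*7) = 311*(((0 + 2*18)*(-1))*7) = 311*(((0 + 36)*(-1))*7) = 311*((36*(-1))*7) = 311*(-36*7) = 311*(-252) = -78372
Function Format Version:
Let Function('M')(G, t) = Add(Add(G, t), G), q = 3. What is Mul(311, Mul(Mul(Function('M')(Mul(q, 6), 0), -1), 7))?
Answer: -78372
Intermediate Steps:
Function('M')(G, t) = Add(t, Mul(2, G))
Mul(311, Mul(Mul(Function('M')(Mul(q, 6), 0), -1), 7)) = Mul(311, Mul(Mul(Add(0, Mul(2, Mul(3, 6))), -1), 7)) = Mul(311, Mul(Mul(Add(0, Mul(2, 18)), -1), 7)) = Mul(311, Mul(Mul(Add(0, 36), -1), 7)) = Mul(311, Mul(Mul(36, -1), 7)) = Mul(311, Mul(-36, 7)) = Mul(311, -252) = -78372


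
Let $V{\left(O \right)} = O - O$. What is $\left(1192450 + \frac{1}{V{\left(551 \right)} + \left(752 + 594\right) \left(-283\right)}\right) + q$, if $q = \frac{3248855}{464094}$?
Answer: $\frac{52701161305545049}{44195439573} \approx 1.1925 \cdot 10^{6}$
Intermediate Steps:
$V{\left(O \right)} = 0$
$q = \frac{3248855}{464094}$ ($q = 3248855 \cdot \frac{1}{464094} = \frac{3248855}{464094} \approx 7.0004$)
$\left(1192450 + \frac{1}{V{\left(551 \right)} + \left(752 + 594\right) \left(-283\right)}\right) + q = \left(1192450 + \frac{1}{0 + \left(752 + 594\right) \left(-283\right)}\right) + \frac{3248855}{464094} = \left(1192450 + \frac{1}{0 + 1346 \left(-283\right)}\right) + \frac{3248855}{464094} = \left(1192450 + \frac{1}{0 - 380918}\right) + \frac{3248855}{464094} = \left(1192450 + \frac{1}{-380918}\right) + \frac{3248855}{464094} = \left(1192450 - \frac{1}{380918}\right) + \frac{3248855}{464094} = \frac{454225669099}{380918} + \frac{3248855}{464094} = \frac{52701161305545049}{44195439573}$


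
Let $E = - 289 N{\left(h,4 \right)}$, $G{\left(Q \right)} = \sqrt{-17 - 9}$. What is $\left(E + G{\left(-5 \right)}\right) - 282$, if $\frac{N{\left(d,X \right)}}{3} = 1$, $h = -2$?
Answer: $-1149 + i \sqrt{26} \approx -1149.0 + 5.099 i$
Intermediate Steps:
$N{\left(d,X \right)} = 3$ ($N{\left(d,X \right)} = 3 \cdot 1 = 3$)
$G{\left(Q \right)} = i \sqrt{26}$ ($G{\left(Q \right)} = \sqrt{-26} = i \sqrt{26}$)
$E = -867$ ($E = \left(-289\right) 3 = -867$)
$\left(E + G{\left(-5 \right)}\right) - 282 = \left(-867 + i \sqrt{26}\right) - 282 = -1149 + i \sqrt{26}$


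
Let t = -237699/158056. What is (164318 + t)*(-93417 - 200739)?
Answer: -1909896673127751/39514 ≈ -4.8335e+10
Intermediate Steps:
t = -237699/158056 (t = -237699*1/158056 = -237699/158056 ≈ -1.5039)
(164318 + t)*(-93417 - 200739) = (164318 - 237699/158056)*(-93417 - 200739) = (25971208109/158056)*(-294156) = -1909896673127751/39514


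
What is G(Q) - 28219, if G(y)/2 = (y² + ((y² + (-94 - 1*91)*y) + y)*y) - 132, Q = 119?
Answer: -1841091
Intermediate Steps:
G(y) = -264 + 2*y² + 2*y*(y² - 184*y) (G(y) = 2*((y² + ((y² + (-94 - 1*91)*y) + y)*y) - 132) = 2*((y² + ((y² + (-94 - 91)*y) + y)*y) - 132) = 2*((y² + ((y² - 185*y) + y)*y) - 132) = 2*((y² + (y² - 184*y)*y) - 132) = 2*((y² + y*(y² - 184*y)) - 132) = 2*(-132 + y² + y*(y² - 184*y)) = -264 + 2*y² + 2*y*(y² - 184*y))
G(Q) - 28219 = (-264 - 366*119² + 2*119³) - 28219 = (-264 - 366*14161 + 2*1685159) - 28219 = (-264 - 5182926 + 3370318) - 28219 = -1812872 - 28219 = -1841091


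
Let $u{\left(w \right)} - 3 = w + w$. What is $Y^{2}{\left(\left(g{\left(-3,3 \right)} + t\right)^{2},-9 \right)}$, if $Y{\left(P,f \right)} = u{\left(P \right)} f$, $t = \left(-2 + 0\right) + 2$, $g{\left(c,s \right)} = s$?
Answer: $35721$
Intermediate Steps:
$t = 0$ ($t = -2 + 2 = 0$)
$u{\left(w \right)} = 3 + 2 w$ ($u{\left(w \right)} = 3 + \left(w + w\right) = 3 + 2 w$)
$Y{\left(P,f \right)} = f \left(3 + 2 P\right)$ ($Y{\left(P,f \right)} = \left(3 + 2 P\right) f = f \left(3 + 2 P\right)$)
$Y^{2}{\left(\left(g{\left(-3,3 \right)} + t\right)^{2},-9 \right)} = \left(- 9 \left(3 + 2 \left(3 + 0\right)^{2}\right)\right)^{2} = \left(- 9 \left(3 + 2 \cdot 3^{2}\right)\right)^{2} = \left(- 9 \left(3 + 2 \cdot 9\right)\right)^{2} = \left(- 9 \left(3 + 18\right)\right)^{2} = \left(\left(-9\right) 21\right)^{2} = \left(-189\right)^{2} = 35721$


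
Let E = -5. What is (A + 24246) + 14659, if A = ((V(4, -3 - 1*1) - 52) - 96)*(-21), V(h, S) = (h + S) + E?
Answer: 42118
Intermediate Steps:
V(h, S) = -5 + S + h (V(h, S) = (h + S) - 5 = (S + h) - 5 = -5 + S + h)
A = 3213 (A = (((-5 + (-3 - 1*1) + 4) - 52) - 96)*(-21) = (((-5 + (-3 - 1) + 4) - 52) - 96)*(-21) = (((-5 - 4 + 4) - 52) - 96)*(-21) = ((-5 - 52) - 96)*(-21) = (-57 - 96)*(-21) = -153*(-21) = 3213)
(A + 24246) + 14659 = (3213 + 24246) + 14659 = 27459 + 14659 = 42118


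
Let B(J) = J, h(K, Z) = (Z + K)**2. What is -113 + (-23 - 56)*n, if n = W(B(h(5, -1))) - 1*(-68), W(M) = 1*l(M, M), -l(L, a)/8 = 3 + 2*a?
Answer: 16635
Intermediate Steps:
h(K, Z) = (K + Z)**2
l(L, a) = -24 - 16*a (l(L, a) = -8*(3 + 2*a) = -24 - 16*a)
W(M) = -24 - 16*M (W(M) = 1*(-24 - 16*M) = -24 - 16*M)
n = -212 (n = (-24 - 16*(5 - 1)**2) - 1*(-68) = (-24 - 16*4**2) + 68 = (-24 - 16*16) + 68 = (-24 - 256) + 68 = -280 + 68 = -212)
-113 + (-23 - 56)*n = -113 + (-23 - 56)*(-212) = -113 - 79*(-212) = -113 + 16748 = 16635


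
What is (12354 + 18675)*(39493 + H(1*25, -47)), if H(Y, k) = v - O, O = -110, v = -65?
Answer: 1226824602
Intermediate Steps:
H(Y, k) = 45 (H(Y, k) = -65 - 1*(-110) = -65 + 110 = 45)
(12354 + 18675)*(39493 + H(1*25, -47)) = (12354 + 18675)*(39493 + 45) = 31029*39538 = 1226824602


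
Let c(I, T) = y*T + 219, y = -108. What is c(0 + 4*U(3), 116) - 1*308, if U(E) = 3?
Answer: -12617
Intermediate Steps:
c(I, T) = 219 - 108*T (c(I, T) = -108*T + 219 = 219 - 108*T)
c(0 + 4*U(3), 116) - 1*308 = (219 - 108*116) - 1*308 = (219 - 12528) - 308 = -12309 - 308 = -12617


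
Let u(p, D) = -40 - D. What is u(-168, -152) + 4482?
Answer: 4594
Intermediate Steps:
u(-168, -152) + 4482 = (-40 - 1*(-152)) + 4482 = (-40 + 152) + 4482 = 112 + 4482 = 4594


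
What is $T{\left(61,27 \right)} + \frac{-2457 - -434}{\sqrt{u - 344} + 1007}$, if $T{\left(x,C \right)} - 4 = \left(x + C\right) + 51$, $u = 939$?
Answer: $\frac{142886761}{1013454} + \frac{2023 \sqrt{595}}{1013454} \approx 141.04$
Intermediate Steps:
$T{\left(x,C \right)} = 55 + C + x$ ($T{\left(x,C \right)} = 4 + \left(\left(x + C\right) + 51\right) = 4 + \left(\left(C + x\right) + 51\right) = 4 + \left(51 + C + x\right) = 55 + C + x$)
$T{\left(61,27 \right)} + \frac{-2457 - -434}{\sqrt{u - 344} + 1007} = \left(55 + 27 + 61\right) + \frac{-2457 - -434}{\sqrt{939 - 344} + 1007} = 143 + \frac{-2457 + 434}{\sqrt{939 - 344} + 1007} = 143 - \frac{2023}{\sqrt{939 - 344} + 1007} = 143 - \frac{2023}{\sqrt{595} + 1007} = 143 - \frac{2023}{1007 + \sqrt{595}}$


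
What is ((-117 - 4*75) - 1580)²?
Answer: 3988009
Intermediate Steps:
((-117 - 4*75) - 1580)² = ((-117 - 300) - 1580)² = (-417 - 1580)² = (-1997)² = 3988009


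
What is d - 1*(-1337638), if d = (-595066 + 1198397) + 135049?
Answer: 2076018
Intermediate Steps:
d = 738380 (d = 603331 + 135049 = 738380)
d - 1*(-1337638) = 738380 - 1*(-1337638) = 738380 + 1337638 = 2076018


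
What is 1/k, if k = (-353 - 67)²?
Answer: 1/176400 ≈ 5.6689e-6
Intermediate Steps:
k = 176400 (k = (-420)² = 176400)
1/k = 1/176400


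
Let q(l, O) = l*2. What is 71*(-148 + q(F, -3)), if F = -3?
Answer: -10934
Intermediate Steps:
q(l, O) = 2*l
71*(-148 + q(F, -3)) = 71*(-148 + 2*(-3)) = 71*(-148 - 6) = 71*(-154) = -10934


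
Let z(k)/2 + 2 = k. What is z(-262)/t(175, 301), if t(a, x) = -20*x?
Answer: 132/1505 ≈ 0.087708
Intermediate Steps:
z(k) = -4 + 2*k
z(-262)/t(175, 301) = (-4 + 2*(-262))/((-20*301)) = (-4 - 524)/(-6020) = -528*(-1/6020) = 132/1505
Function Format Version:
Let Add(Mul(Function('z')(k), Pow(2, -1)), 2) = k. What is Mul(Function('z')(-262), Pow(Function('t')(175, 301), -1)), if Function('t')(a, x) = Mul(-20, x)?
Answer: Rational(132, 1505) ≈ 0.087708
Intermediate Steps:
Function('z')(k) = Add(-4, Mul(2, k))
Mul(Function('z')(-262), Pow(Function('t')(175, 301), -1)) = Mul(Add(-4, Mul(2, -262)), Pow(Mul(-20, 301), -1)) = Mul(Add(-4, -524), Pow(-6020, -1)) = Mul(-528, Rational(-1, 6020)) = Rational(132, 1505)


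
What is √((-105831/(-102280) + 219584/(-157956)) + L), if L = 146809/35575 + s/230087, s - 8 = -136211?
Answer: √1389968586885980611688362115908358382/661201517074415460 ≈ 1.7831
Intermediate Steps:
s = -136203 (s = 8 - 136211 = -136203)
L = 28933420658/8185345025 (L = 146809/35575 - 136203/230087 = 28933420658/8185345025 ≈ 3.5348)
√((-105831/(-102280) + 219584/(-157956)) + L) = √((-105831/(-102280) + 219584/(-157956)) + 28933420658/8185345025) = √((-105831*(-1/102280) + 219584*(-1/157956)) + 28933420658/8185345025) = √((105831/102280 - 54896/39489) + 28933420658/8185345025) = √(-1435602521/4038934920 + 28933420658/8185345025) = √(21021860219500153867/6612015170744154600) = √1389968586885980611688362115908358382/661201517074415460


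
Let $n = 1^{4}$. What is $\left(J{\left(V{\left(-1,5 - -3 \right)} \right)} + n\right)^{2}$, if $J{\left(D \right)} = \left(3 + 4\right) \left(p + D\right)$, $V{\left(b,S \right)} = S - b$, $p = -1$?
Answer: $3249$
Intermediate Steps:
$n = 1$
$J{\left(D \right)} = -7 + 7 D$ ($J{\left(D \right)} = \left(3 + 4\right) \left(-1 + D\right) = 7 \left(-1 + D\right) = -7 + 7 D$)
$\left(J{\left(V{\left(-1,5 - -3 \right)} \right)} + n\right)^{2} = \left(\left(-7 + 7 \left(\left(5 - -3\right) - -1\right)\right) + 1\right)^{2} = \left(\left(-7 + 7 \left(\left(5 + 3\right) + 1\right)\right) + 1\right)^{2} = \left(\left(-7 + 7 \left(8 + 1\right)\right) + 1\right)^{2} = \left(\left(-7 + 7 \cdot 9\right) + 1\right)^{2} = \left(\left(-7 + 63\right) + 1\right)^{2} = \left(56 + 1\right)^{2} = 57^{2} = 3249$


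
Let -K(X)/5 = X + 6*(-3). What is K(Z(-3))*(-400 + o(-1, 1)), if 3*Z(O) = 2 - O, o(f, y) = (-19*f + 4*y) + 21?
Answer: -87220/3 ≈ -29073.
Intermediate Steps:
o(f, y) = 21 - 19*f + 4*y
Z(O) = ⅔ - O/3 (Z(O) = (2 - O)/3 = ⅔ - O/3)
K(X) = 90 - 5*X (K(X) = -5*(X + 6*(-3)) = -5*(X - 18) = -5*(-18 + X) = 90 - 5*X)
K(Z(-3))*(-400 + o(-1, 1)) = (90 - 5*(⅔ - ⅓*(-3)))*(-400 + (21 - 19*(-1) + 4*1)) = (90 - 5*(⅔ + 1))*(-400 + (21 + 19 + 4)) = (90 - 5*5/3)*(-400 + 44) = (90 - 25/3)*(-356) = (245/3)*(-356) = -87220/3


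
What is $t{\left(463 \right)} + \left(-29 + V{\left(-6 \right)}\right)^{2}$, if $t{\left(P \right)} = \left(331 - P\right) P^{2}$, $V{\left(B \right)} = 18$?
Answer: $-28296587$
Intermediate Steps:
$t{\left(P \right)} = P^{2} \left(331 - P\right)$
$t{\left(463 \right)} + \left(-29 + V{\left(-6 \right)}\right)^{2} = 463^{2} \left(331 - 463\right) + \left(-29 + 18\right)^{2} = 214369 \left(331 - 463\right) + \left(-11\right)^{2} = 214369 \left(-132\right) + 121 = -28296708 + 121 = -28296587$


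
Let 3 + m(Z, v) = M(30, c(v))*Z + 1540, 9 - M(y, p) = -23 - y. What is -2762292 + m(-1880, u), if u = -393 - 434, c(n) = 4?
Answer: -2877315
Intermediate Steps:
M(y, p) = 32 + y (M(y, p) = 9 - (-23 - y) = 9 + (23 + y) = 32 + y)
u = -827
m(Z, v) = 1537 + 62*Z (m(Z, v) = -3 + ((32 + 30)*Z + 1540) = -3 + (62*Z + 1540) = -3 + (1540 + 62*Z) = 1537 + 62*Z)
-2762292 + m(-1880, u) = -2762292 + (1537 + 62*(-1880)) = -2762292 + (1537 - 116560) = -2762292 - 115023 = -2877315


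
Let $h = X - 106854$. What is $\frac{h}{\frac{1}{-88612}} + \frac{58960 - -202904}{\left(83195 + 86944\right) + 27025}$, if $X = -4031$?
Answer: $\frac{484320630256886}{49291} \approx 9.8257 \cdot 10^{9}$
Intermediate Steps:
$h = -110885$ ($h = -4031 - 106854 = -110885$)
$\frac{h}{\frac{1}{-88612}} + \frac{58960 - -202904}{\left(83195 + 86944\right) + 27025} = - \frac{110885}{\frac{1}{-88612}} + \frac{58960 - -202904}{\left(83195 + 86944\right) + 27025} = - \frac{110885}{- \frac{1}{88612}} + \frac{58960 + 202904}{170139 + 27025} = \left(-110885\right) \left(-88612\right) + \frac{261864}{197164} = 9825741620 + 261864 \cdot \frac{1}{197164} = 9825741620 + \frac{65466}{49291} = \frac{484320630256886}{49291}$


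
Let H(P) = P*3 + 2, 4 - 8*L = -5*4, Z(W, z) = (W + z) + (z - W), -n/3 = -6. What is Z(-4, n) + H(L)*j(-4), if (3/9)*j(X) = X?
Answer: -96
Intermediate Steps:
j(X) = 3*X
n = 18 (n = -3*(-6) = 18)
Z(W, z) = 2*z
L = 3 (L = ½ - (-5)*4/8 = ½ - ⅛*(-20) = ½ + 5/2 = 3)
H(P) = 2 + 3*P (H(P) = 3*P + 2 = 2 + 3*P)
Z(-4, n) + H(L)*j(-4) = 2*18 + (2 + 3*3)*(3*(-4)) = 36 + (2 + 9)*(-12) = 36 + 11*(-12) = 36 - 132 = -96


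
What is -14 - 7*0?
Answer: -14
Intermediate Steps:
-14 - 7*0 = -14 + 0 = -14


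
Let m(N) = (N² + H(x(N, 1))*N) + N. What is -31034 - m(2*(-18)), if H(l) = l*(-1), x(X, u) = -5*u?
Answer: -32114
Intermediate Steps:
H(l) = -l
m(N) = N² + 6*N (m(N) = (N² + (-(-5))*N) + N = (N² + (-1*(-5))*N) + N = (N² + 5*N) + N = N² + 6*N)
-31034 - m(2*(-18)) = -31034 - 2*(-18)*(6 + 2*(-18)) = -31034 - (-36)*(6 - 36) = -31034 - (-36)*(-30) = -31034 - 1*1080 = -31034 - 1080 = -32114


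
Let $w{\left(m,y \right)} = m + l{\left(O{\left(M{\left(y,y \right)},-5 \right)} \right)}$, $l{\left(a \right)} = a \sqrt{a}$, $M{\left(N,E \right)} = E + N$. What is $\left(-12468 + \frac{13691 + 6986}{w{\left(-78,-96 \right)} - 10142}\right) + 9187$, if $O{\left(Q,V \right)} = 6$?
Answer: $- \frac{85726452661}{26112046} - \frac{62031 \sqrt{6}}{52224092} \approx -3283.0$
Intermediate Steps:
$l{\left(a \right)} = a^{\frac{3}{2}}$
$w{\left(m,y \right)} = m + 6 \sqrt{6}$ ($w{\left(m,y \right)} = m + 6^{\frac{3}{2}} = m + 6 \sqrt{6}$)
$\left(-12468 + \frac{13691 + 6986}{w{\left(-78,-96 \right)} - 10142}\right) + 9187 = \left(-12468 + \frac{13691 + 6986}{\left(-78 + 6 \sqrt{6}\right) - 10142}\right) + 9187 = \left(-12468 + \frac{20677}{-10220 + 6 \sqrt{6}}\right) + 9187 = -3281 + \frac{20677}{-10220 + 6 \sqrt{6}}$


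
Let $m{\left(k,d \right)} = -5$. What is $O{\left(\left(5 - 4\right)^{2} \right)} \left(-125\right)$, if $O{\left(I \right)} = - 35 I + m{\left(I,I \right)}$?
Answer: $5000$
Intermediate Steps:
$O{\left(I \right)} = -5 - 35 I$ ($O{\left(I \right)} = - 35 I - 5 = -5 - 35 I$)
$O{\left(\left(5 - 4\right)^{2} \right)} \left(-125\right) = \left(-5 - 35 \left(5 - 4\right)^{2}\right) \left(-125\right) = \left(-5 - 35 \cdot 1^{2}\right) \left(-125\right) = \left(-5 - 35\right) \left(-125\right) = \left(-40\right) \left(-125\right) = 5000$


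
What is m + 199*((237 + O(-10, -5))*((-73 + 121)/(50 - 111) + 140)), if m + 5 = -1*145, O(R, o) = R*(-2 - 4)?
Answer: 501893526/61 ≈ 8.2278e+6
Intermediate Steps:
O(R, o) = -6*R (O(R, o) = R*(-6) = -6*R)
m = -150 (m = -5 - 1*145 = -5 - 145 = -150)
m + 199*((237 + O(-10, -5))*((-73 + 121)/(50 - 111) + 140)) = -150 + 199*((237 - 6*(-10))*((-73 + 121)/(50 - 111) + 140)) = -150 + 199*((237 + 60)*(48/(-61) + 140)) = -150 + 199*(297*(48*(-1/61) + 140)) = -150 + 199*(297*(-48/61 + 140)) = -150 + 199*(297*(8492/61)) = -150 + 199*(2522124/61) = -150 + 501902676/61 = 501893526/61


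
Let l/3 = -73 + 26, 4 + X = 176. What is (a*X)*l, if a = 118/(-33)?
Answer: 953912/11 ≈ 86719.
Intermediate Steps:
a = -118/33 (a = 118*(-1/33) = -118/33 ≈ -3.5758)
X = 172 (X = -4 + 176 = 172)
l = -141 (l = 3*(-73 + 26) = 3*(-47) = -141)
(a*X)*l = -118/33*172*(-141) = -20296/33*(-141) = 953912/11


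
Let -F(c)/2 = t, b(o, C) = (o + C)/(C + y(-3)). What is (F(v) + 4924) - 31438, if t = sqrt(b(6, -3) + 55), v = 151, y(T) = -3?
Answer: -26514 - sqrt(218) ≈ -26529.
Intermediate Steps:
b(o, C) = (C + o)/(-3 + C) (b(o, C) = (o + C)/(C - 3) = (C + o)/(-3 + C))
t = sqrt(218)/2 (t = sqrt((-3 + 6)/(-3 - 3) + 55) = sqrt(3/(-6) + 55) = sqrt(-1/6*3 + 55) = sqrt(-1/2 + 55) = sqrt(109/2) = sqrt(218)/2 ≈ 7.3824)
F(c) = -sqrt(218)
(F(v) + 4924) - 31438 = (-sqrt(218) + 4924) - 31438 = (4924 - sqrt(218)) - 31438 = -26514 - sqrt(218)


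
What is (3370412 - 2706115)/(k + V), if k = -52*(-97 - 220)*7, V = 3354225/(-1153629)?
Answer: 255450761271/44370529609 ≈ 5.7572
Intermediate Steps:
V = -1118075/384543 (V = 3354225*(-1/1153629) = -1118075/384543 ≈ -2.9075)
k = 115388 (k = -52*(-317)*7 = 16484*7 = 115388)
(3370412 - 2706115)/(k + V) = (3370412 - 2706115)/(115388 - 1118075/384543) = 664297/(44370529609/384543) = 664297*(384543/44370529609) = 255450761271/44370529609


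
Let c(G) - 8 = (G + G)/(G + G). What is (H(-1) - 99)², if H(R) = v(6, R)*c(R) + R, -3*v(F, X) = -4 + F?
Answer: 11236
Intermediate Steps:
c(G) = 9 (c(G) = 8 + (G + G)/(G + G) = 8 + (2*G)/((2*G)) = 8 + (2*G)*(1/(2*G)) = 8 + 1 = 9)
v(F, X) = 4/3 - F/3 (v(F, X) = -(-4 + F)/3 = 4/3 - F/3)
H(R) = -6 + R (H(R) = (4/3 - ⅓*6)*9 + R = (4/3 - 2)*9 + R = -⅔*9 + R = -6 + R)
(H(-1) - 99)² = ((-6 - 1) - 99)² = (-7 - 99)² = (-106)² = 11236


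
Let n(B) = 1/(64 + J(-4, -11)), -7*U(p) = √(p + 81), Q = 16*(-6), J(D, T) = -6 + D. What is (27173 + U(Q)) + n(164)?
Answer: 1467343/54 - I*√15/7 ≈ 27173.0 - 0.55328*I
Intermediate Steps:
Q = -96
U(p) = -√(81 + p)/7 (U(p) = -√(p + 81)/7 = -√(81 + p)/7)
n(B) = 1/54 (n(B) = 1/(64 + (-6 - 4)) = 1/(64 - 10) = 1/54)
(27173 + U(Q)) + n(164) = (27173 - √(81 - 96)/7) + 1/54 = (27173 - I*√15/7) + 1/54 = 1467343/54 - I*√15/7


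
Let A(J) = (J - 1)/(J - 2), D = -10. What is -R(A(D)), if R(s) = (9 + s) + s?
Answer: -65/6 ≈ -10.833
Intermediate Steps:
A(J) = (-1 + J)/(-2 + J)
R(s) = 9 + 2*s
-R(A(D)) = -(9 + 2*((-1 - 10)/(-2 - 10))) = -(9 + 2*(-11/(-12))) = -(9 + 2*(-1/12*(-11))) = -(9 + 2*(11/12)) = -(9 + 11/6) = -1*65/6 = -65/6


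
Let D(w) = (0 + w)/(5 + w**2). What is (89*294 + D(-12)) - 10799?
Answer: 2289671/149 ≈ 15367.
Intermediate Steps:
D(w) = w/(5 + w**2)
(89*294 + D(-12)) - 10799 = (89*294 - 12/(5 + (-12)**2)) - 10799 = (26166 - 12/(5 + 144)) - 10799 = (26166 - 12/149) - 10799 = 3898722/149 - 10799 = 2289671/149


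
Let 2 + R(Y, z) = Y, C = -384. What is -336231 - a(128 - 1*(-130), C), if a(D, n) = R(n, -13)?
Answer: -335845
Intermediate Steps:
R(Y, z) = -2 + Y
a(D, n) = -2 + n
-336231 - a(128 - 1*(-130), C) = -336231 - (-2 - 384) = -336231 - 1*(-386) = -336231 + 386 = -335845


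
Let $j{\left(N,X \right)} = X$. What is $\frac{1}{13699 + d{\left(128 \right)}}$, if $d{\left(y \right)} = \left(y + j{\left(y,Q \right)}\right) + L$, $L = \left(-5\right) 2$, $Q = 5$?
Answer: $\frac{1}{13822} \approx 7.2348 \cdot 10^{-5}$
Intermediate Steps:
$L = -10$
$d{\left(y \right)} = -5 + y$ ($d{\left(y \right)} = \left(y + 5\right) - 10 = \left(5 + y\right) - 10 = -5 + y$)
$\frac{1}{13699 + d{\left(128 \right)}} = \frac{1}{13699 + \left(-5 + 128\right)} = \frac{1}{13699 + 123} = \frac{1}{13822}$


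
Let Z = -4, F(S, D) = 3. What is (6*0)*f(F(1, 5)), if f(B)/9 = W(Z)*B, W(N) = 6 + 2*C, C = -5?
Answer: 0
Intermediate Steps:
W(N) = -4 (W(N) = 6 + 2*(-5) = 6 - 10 = -4)
f(B) = -36*B (f(B) = 9*(-4*B) = -36*B)
(6*0)*f(F(1, 5)) = (6*0)*(-36*3) = 0*(-108) = 0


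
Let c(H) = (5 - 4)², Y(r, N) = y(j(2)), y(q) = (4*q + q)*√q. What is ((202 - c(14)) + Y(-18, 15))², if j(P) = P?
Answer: 40601 + 4020*√2 ≈ 46286.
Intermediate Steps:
y(q) = 5*q^(3/2) (y(q) = (5*q)*√q = 5*q^(3/2))
Y(r, N) = 10*√2 (Y(r, N) = 5*2^(3/2) = 5*(2*√2) = 10*√2)
c(H) = 1 (c(H) = 1² = 1)
((202 - c(14)) + Y(-18, 15))² = ((202 - 1*1) + 10*√2)² = ((202 - 1) + 10*√2)² = (201 + 10*√2)²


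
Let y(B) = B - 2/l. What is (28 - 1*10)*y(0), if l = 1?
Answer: -36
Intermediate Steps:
y(B) = -2 + B (y(B) = B - 2/1 = B - 2*1 = B - 2 = -2 + B)
(28 - 1*10)*y(0) = (28 - 1*10)*(-2 + 0) = (28 - 10)*(-2) = 18*(-2) = -36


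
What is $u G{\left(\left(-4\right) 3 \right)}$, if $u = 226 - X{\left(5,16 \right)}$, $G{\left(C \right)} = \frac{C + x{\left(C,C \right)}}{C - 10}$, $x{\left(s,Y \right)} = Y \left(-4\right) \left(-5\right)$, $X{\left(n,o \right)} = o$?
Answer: $\frac{26460}{11} \approx 2405.5$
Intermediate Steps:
$x{\left(s,Y \right)} = 20 Y$ ($x{\left(s,Y \right)} = - 4 Y \left(-5\right) = 20 Y$)
$G{\left(C \right)} = \frac{21 C}{-10 + C}$ ($G{\left(C \right)} = \frac{C + 20 C}{C - 10} = \frac{21 C}{-10 + C}$)
$u = 210$ ($u = 226 - 16 = 210$)
$u G{\left(\left(-4\right) 3 \right)} = 210 \frac{21 \left(\left(-4\right) 3\right)}{-10 - 12} = 210 \cdot 21 \left(-12\right) \frac{1}{-10 - 12} = 210 \cdot 21 \left(-12\right) \frac{1}{-22} = 210 \cdot 21 \left(-12\right) \left(- \frac{1}{22}\right) = 210 \cdot \frac{126}{11} = \frac{26460}{11}$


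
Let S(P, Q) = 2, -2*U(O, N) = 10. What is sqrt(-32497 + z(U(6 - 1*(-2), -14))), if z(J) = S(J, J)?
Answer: I*sqrt(32495) ≈ 180.26*I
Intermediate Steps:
U(O, N) = -5 (U(O, N) = -1/2*10 = -5)
z(J) = 2
sqrt(-32497 + z(U(6 - 1*(-2), -14))) = sqrt(-32497 + 2) = sqrt(-32495) = I*sqrt(32495)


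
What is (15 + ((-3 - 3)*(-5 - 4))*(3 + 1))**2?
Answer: 53361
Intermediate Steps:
(15 + ((-3 - 3)*(-5 - 4))*(3 + 1))**2 = (15 - 6*(-9)*4)**2 = (15 + 54*4)**2 = (15 + 216)**2 = 231**2 = 53361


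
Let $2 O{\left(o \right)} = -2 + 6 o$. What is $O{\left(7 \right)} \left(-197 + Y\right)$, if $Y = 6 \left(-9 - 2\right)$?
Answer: $-5260$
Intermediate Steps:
$Y = -66$ ($Y = 6 \left(-11\right) = -66$)
$O{\left(o \right)} = -1 + 3 o$ ($O{\left(o \right)} = \frac{-2 + 6 o}{2} = -1 + 3 o$)
$O{\left(7 \right)} \left(-197 + Y\right) = \left(-1 + 3 \cdot 7\right) \left(-197 - 66\right) = \left(-1 + 21\right) \left(-263\right) = 20 \left(-263\right) = -5260$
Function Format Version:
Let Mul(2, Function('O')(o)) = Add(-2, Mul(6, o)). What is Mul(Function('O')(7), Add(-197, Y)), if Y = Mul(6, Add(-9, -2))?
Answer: -5260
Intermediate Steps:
Y = -66 (Y = Mul(6, -11) = -66)
Function('O')(o) = Add(-1, Mul(3, o)) (Function('O')(o) = Mul(Rational(1, 2), Add(-2, Mul(6, o))) = Add(-1, Mul(3, o)))
Mul(Function('O')(7), Add(-197, Y)) = Mul(Add(-1, Mul(3, 7)), Add(-197, -66)) = Mul(Add(-1, 21), -263) = Mul(20, -263) = -5260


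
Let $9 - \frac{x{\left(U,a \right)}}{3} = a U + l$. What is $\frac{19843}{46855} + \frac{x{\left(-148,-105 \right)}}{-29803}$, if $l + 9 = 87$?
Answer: $\frac{2785460014}{1396419565} \approx 1.9947$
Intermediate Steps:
$l = 78$ ($l = -9 + 87 = 78$)
$x{\left(U,a \right)} = -207 - 3 U a$ ($x{\left(U,a \right)} = 27 - 3 \left(a U + 78\right) = 27 - 3 \left(U a + 78\right) = 27 - 3 \left(78 + U a\right) = 27 - \left(234 + 3 U a\right) = -207 - 3 U a$)
$\frac{19843}{46855} + \frac{x{\left(-148,-105 \right)}}{-29803} = \frac{19843}{46855} + \frac{-207 - \left(-444\right) \left(-105\right)}{-29803} = 19843 \cdot \frac{1}{46855} + \left(-207 - 46620\right) \left(- \frac{1}{29803}\right) = \frac{19843}{46855} - - \frac{46827}{29803} = \frac{19843}{46855} + \frac{46827}{29803} = \frac{2785460014}{1396419565}$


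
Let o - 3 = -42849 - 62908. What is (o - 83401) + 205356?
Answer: 16201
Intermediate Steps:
o = -105754 (o = 3 + (-42849 - 62908) = 3 - 105757 = -105754)
(o - 83401) + 205356 = (-105754 - 83401) + 205356 = -189155 + 205356 = 16201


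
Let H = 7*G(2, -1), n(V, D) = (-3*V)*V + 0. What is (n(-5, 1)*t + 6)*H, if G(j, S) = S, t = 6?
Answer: 3108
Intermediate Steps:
n(V, D) = -3*V² (n(V, D) = -3*V² + 0 = -3*V²)
H = -7 (H = 7*(-1) = -7)
(n(-5, 1)*t + 6)*H = (-3*(-5)²*6 + 6)*(-7) = (-3*25*6 + 6)*(-7) = (-75*6 + 6)*(-7) = (-450 + 6)*(-7) = -444*(-7) = 3108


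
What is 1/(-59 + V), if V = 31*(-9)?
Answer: -1/338 ≈ -0.0029586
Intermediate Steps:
V = -279
1/(-59 + V) = 1/(-59 - 279) = 1/(-338) = -1/338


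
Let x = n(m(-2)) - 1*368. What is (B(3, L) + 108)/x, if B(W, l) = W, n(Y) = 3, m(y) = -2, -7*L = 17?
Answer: -111/365 ≈ -0.30411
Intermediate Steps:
L = -17/7 (L = -1/7*17 = -17/7 ≈ -2.4286)
x = -365 (x = 3 - 1*368 = 3 - 368 = -365)
(B(3, L) + 108)/x = (3 + 108)/(-365) = 111*(-1/365) = -111/365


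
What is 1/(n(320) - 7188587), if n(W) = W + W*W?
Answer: -1/7085867 ≈ -1.4113e-7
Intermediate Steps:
n(W) = W + W²
1/(n(320) - 7188587) = 1/(320*(1 + 320) - 7188587) = 1/(320*321 - 7188587) = 1/(102720 - 7188587) = 1/(-7085867) = -1/7085867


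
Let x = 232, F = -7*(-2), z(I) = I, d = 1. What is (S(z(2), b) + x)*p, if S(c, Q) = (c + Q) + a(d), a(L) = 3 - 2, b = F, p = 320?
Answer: 79680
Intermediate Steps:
F = 14
b = 14
a(L) = 1
S(c, Q) = 1 + Q + c (S(c, Q) = (c + Q) + 1 = (Q + c) + 1 = 1 + Q + c)
(S(z(2), b) + x)*p = ((1 + 14 + 2) + 232)*320 = (17 + 232)*320 = 249*320 = 79680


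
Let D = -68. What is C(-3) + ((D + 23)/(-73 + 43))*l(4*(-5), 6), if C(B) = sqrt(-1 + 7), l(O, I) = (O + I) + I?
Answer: -12 + sqrt(6) ≈ -9.5505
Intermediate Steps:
l(O, I) = O + 2*I (l(O, I) = (I + O) + I = O + 2*I)
C(B) = sqrt(6)
C(-3) + ((D + 23)/(-73 + 43))*l(4*(-5), 6) = sqrt(6) + ((-68 + 23)/(-73 + 43))*(4*(-5) + 2*6) = sqrt(6) + (-45/(-30))*(-20 + 12) = sqrt(6) - 45*(-1/30)*(-8) = sqrt(6) + (3/2)*(-8) = sqrt(6) - 12 = -12 + sqrt(6)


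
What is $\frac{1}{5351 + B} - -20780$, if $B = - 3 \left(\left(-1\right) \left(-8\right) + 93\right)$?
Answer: $\frac{104897441}{5048} \approx 20780.0$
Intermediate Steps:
$B = -303$ ($B = - 3 \left(8 + 93\right) = \left(-3\right) 101 = -303$)
$\frac{1}{5351 + B} - -20780 = \frac{1}{5351 - 303} - -20780 = \frac{1}{5048} + 20780 = \frac{104897441}{5048}$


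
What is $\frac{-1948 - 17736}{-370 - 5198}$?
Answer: $\frac{4921}{1392} \approx 3.5352$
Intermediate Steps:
$\frac{-1948 - 17736}{-370 - 5198} = - \frac{19684}{-5568} = \left(-19684\right) \left(- \frac{1}{5568}\right) = \frac{4921}{1392}$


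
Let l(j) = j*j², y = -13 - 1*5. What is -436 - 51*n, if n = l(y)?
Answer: 296996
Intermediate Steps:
y = -18 (y = -13 - 5 = -18)
l(j) = j³
n = -5832 (n = (-18)³ = -5832)
-436 - 51*n = -436 - 51*(-5832) = -436 + 297432 = 296996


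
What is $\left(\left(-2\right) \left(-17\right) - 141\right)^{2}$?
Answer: $11449$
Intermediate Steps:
$\left(\left(-2\right) \left(-17\right) - 141\right)^{2} = \left(34 - 141\right)^{2} = \left(-107\right)^{2} = 11449$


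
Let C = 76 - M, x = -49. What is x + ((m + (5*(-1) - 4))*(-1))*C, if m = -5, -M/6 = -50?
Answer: -3185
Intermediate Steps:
M = 300 (M = -6*(-50) = 300)
C = -224 (C = 76 - 1*300 = 76 - 300 = -224)
x + ((m + (5*(-1) - 4))*(-1))*C = -49 + ((-5 + (5*(-1) - 4))*(-1))*(-224) = -49 + ((-5 + (-5 - 4))*(-1))*(-224) = -49 + ((-5 - 9)*(-1))*(-224) = -49 - 14*(-1)*(-224) = -49 + 14*(-224) = -49 - 3136 = -3185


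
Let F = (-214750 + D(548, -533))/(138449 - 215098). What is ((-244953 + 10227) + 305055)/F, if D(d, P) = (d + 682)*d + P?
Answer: -1796882507/152919 ≈ -11751.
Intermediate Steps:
D(d, P) = P + d*(682 + d) (D(d, P) = (682 + d)*d + P = d*(682 + d) + P = P + d*(682 + d))
F = -458757/76649 (F = (-214750 + (-533 + 548² + 682*548))/(138449 - 215098) = (-214750 + (-533 + 300304 + 373736))/(-76649) = (-214750 + 673507)*(-1/76649) = 458757*(-1/76649) = -458757/76649 ≈ -5.9852)
((-244953 + 10227) + 305055)/F = ((-244953 + 10227) + 305055)/(-458757/76649) = (-234726 + 305055)*(-76649/458757) = 70329*(-76649/458757) = -1796882507/152919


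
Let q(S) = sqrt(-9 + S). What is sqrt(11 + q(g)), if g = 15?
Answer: sqrt(11 + sqrt(6)) ≈ 3.6674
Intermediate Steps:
sqrt(11 + q(g)) = sqrt(11 + sqrt(-9 + 15)) = sqrt(11 + sqrt(6))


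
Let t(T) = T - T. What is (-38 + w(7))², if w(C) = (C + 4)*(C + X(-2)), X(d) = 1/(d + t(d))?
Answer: 4489/4 ≈ 1122.3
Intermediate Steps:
t(T) = 0
X(d) = 1/d (X(d) = 1/(d + 0) = 1/d)
w(C) = (4 + C)*(-½ + C) (w(C) = (C + 4)*(C + 1/(-2)) = (4 + C)*(C - ½) = (4 + C)*(-½ + C))
(-38 + w(7))² = (-38 + (-2 + 7² + (7/2)*7))² = (-38 + (-2 + 49 + 49/2))² = (-38 + 143/2)² = (67/2)² = 4489/4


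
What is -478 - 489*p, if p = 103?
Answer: -50845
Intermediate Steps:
-478 - 489*p = -478 - 489*103 = -478 - 50367 = -50845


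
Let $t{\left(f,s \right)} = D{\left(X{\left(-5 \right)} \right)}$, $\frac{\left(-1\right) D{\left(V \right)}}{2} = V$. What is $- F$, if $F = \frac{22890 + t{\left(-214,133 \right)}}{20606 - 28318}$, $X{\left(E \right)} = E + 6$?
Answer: $\frac{2861}{964} \approx 2.9678$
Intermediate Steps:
$X{\left(E \right)} = 6 + E$
$D{\left(V \right)} = - 2 V$
$t{\left(f,s \right)} = -2$ ($t{\left(f,s \right)} = - 2 \left(6 - 5\right) = \left(-2\right) 1 = -2$)
$F = - \frac{2861}{964}$ ($F = \frac{22890 - 2}{20606 - 28318} = \frac{22888}{-7712} = 22888 \left(- \frac{1}{7712}\right) = - \frac{2861}{964} \approx -2.9678$)
$- F = \left(-1\right) \left(- \frac{2861}{964}\right) = \frac{2861}{964}$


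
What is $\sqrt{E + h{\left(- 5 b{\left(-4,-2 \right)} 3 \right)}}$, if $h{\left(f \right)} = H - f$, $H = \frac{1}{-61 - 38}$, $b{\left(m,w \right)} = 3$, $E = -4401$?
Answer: $\frac{i \sqrt{4743695}}{33} \approx 66.0 i$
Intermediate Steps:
$H = - \frac{1}{99}$ ($H = \frac{1}{-99} = - \frac{1}{99} \approx -0.010101$)
$h{\left(f \right)} = - \frac{1}{99} - f$
$\sqrt{E + h{\left(- 5 b{\left(-4,-2 \right)} 3 \right)}} = \sqrt{-4401 - \left(\frac{1}{99} + \left(-5\right) 3 \cdot 3\right)} = \sqrt{-4401 - \left(\frac{1}{99} - 45\right)} = \sqrt{-4401 - - \frac{4454}{99}} = \sqrt{-4401 + \left(- \frac{1}{99} + 45\right)} = \sqrt{-4401 + \frac{4454}{99}} = \sqrt{- \frac{431245}{99}} = \frac{i \sqrt{4743695}}{33}$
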